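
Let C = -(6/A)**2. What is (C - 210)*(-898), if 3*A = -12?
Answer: 381201/2 ≈ 1.9060e+5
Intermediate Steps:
A = -4 (A = (1/3)*(-12) = -4)
C = -9/4 (C = -(6/(-4))**2 = -(6*(-1/4))**2 = -(-3/2)**2 = -1*9/4 = -9/4 ≈ -2.2500)
(C - 210)*(-898) = (-9/4 - 210)*(-898) = -849/4*(-898) = 381201/2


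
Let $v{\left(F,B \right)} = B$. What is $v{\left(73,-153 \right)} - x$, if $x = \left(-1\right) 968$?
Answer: $815$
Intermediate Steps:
$x = -968$
$v{\left(73,-153 \right)} - x = -153 - -968 = -153 + 968 = 815$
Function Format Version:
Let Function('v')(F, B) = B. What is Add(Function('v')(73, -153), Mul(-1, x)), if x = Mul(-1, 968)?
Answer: 815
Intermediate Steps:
x = -968
Add(Function('v')(73, -153), Mul(-1, x)) = Add(-153, Mul(-1, -968)) = Add(-153, 968) = 815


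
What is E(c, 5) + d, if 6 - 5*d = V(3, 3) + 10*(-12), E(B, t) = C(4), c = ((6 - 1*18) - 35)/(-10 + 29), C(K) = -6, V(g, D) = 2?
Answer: 94/5 ≈ 18.800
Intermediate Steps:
c = -47/19 (c = ((6 - 18) - 35)/19 = (-12 - 35)*(1/19) = -47*1/19 = -47/19 ≈ -2.4737)
E(B, t) = -6
d = 124/5 (d = 6/5 - (2 + 10*(-12))/5 = 6/5 - (2 - 120)/5 = 6/5 - 1/5*(-118) = 6/5 + 118/5 = 124/5 ≈ 24.800)
E(c, 5) + d = -6 + 124/5 = 94/5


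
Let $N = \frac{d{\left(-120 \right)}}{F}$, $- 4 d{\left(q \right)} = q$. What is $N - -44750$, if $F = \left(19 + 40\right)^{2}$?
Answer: $\frac{155774780}{3481} \approx 44750.0$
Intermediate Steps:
$F = 3481$ ($F = 59^{2} = 3481$)
$d{\left(q \right)} = - \frac{q}{4}$
$N = \frac{30}{3481}$ ($N = \frac{\left(- \frac{1}{4}\right) \left(-120\right)}{3481} = 30 \cdot \frac{1}{3481} = \frac{30}{3481} \approx 0.0086182$)
$N - -44750 = \frac{30}{3481} - -44750 = \frac{30}{3481} + 44750 = \frac{155774780}{3481}$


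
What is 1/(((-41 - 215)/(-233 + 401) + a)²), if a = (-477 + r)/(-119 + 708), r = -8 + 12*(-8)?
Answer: 152992161/964040401 ≈ 0.15870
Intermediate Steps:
r = -104 (r = -8 - 96 = -104)
a = -581/589 (a = (-477 - 104)/(-119 + 708) = -581/589 ≈ -0.98642)
1/(((-41 - 215)/(-233 + 401) + a)²) = 1/(((-41 - 215)/(-233 + 401) - 581/589)²) = 1/((-256/168 - 581/589)²) = 1/((-256*1/168 - 581/589)²) = 1/((-32/21 - 581/589)²) = 1/((-31049/12369)²) = 1/(964040401/152992161) = 152992161/964040401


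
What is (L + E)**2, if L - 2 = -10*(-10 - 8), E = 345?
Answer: 277729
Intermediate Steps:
L = 182 (L = 2 - 10*(-10 - 8) = 2 - 10*(-18) = 2 + 180 = 182)
(L + E)**2 = (182 + 345)**2 = 527**2 = 277729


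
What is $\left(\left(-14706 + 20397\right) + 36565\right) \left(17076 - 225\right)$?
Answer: $712055856$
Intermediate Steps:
$\left(\left(-14706 + 20397\right) + 36565\right) \left(17076 - 225\right) = \left(5691 + 36565\right) \left(17076 - 225\right) = 42256 \cdot 16851 = 712055856$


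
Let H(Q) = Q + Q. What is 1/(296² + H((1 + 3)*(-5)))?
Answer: 1/87576 ≈ 1.1419e-5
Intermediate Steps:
H(Q) = 2*Q
1/(296² + H((1 + 3)*(-5))) = 1/(296² + 2*((1 + 3)*(-5))) = 1/(87616 + 2*(4*(-5))) = 1/(87616 + 2*(-20)) = 1/(87616 - 40) = 1/87576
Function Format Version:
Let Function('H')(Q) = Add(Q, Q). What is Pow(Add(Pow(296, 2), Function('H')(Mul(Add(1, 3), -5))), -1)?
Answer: Rational(1, 87576) ≈ 1.1419e-5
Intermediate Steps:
Function('H')(Q) = Mul(2, Q)
Pow(Add(Pow(296, 2), Function('H')(Mul(Add(1, 3), -5))), -1) = Pow(Add(Pow(296, 2), Mul(2, Mul(Add(1, 3), -5))), -1) = Pow(Add(87616, Mul(2, Mul(4, -5))), -1) = Pow(Add(87616, Mul(2, -20)), -1) = Pow(Add(87616, -40), -1) = Pow(87576, -1) = Rational(1, 87576)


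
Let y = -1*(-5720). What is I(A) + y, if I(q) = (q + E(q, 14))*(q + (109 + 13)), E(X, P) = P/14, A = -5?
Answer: 5252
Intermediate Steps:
E(X, P) = P/14 (E(X, P) = P*(1/14) = P/14)
y = 5720
I(q) = (1 + q)*(122 + q) (I(q) = (q + (1/14)*14)*(q + (109 + 13)) = (q + 1)*(q + 122) = (1 + q)*(122 + q))
I(A) + y = (122 + (-5)**2 + 123*(-5)) + 5720 = (122 + 25 - 615) + 5720 = -468 + 5720 = 5252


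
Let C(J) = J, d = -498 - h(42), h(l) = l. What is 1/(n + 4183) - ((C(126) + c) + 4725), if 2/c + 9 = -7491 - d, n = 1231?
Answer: -45698161913/9420360 ≈ -4851.0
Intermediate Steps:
d = -540 (d = -498 - 1*42 = -498 - 42 = -540)
c = -1/3480 (c = 2/(-9 + (-7491 - 1*(-540))) = 2/(-9 + (-7491 + 540)) = 2/(-9 - 6951) = 2/(-6960) = 2*(-1/6960) = -1/3480 ≈ -0.00028736)
1/(n + 4183) - ((C(126) + c) + 4725) = 1/(1231 + 4183) - ((126 - 1/3480) + 4725) = 1/5414 - (438479/3480 + 4725) = 1/5414 - 1*16881479/3480 = 1/5414 - 16881479/3480 = -45698161913/9420360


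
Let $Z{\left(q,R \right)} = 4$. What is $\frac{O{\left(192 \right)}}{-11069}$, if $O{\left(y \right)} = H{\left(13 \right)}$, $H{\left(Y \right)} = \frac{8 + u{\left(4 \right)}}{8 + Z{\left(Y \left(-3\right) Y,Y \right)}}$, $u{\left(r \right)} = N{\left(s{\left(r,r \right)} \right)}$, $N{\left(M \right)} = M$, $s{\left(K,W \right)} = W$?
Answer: $- \frac{1}{11069} \approx -9.0342 \cdot 10^{-5}$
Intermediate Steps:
$u{\left(r \right)} = r$
$H{\left(Y \right)} = 1$ ($H{\left(Y \right)} = \frac{8 + 4}{8 + 4} = \frac{12}{12} = 12 \cdot \frac{1}{12} = 1$)
$O{\left(y \right)} = 1$
$\frac{O{\left(192 \right)}}{-11069} = 1 \frac{1}{-11069} = 1 \left(- \frac{1}{11069}\right) = - \frac{1}{11069}$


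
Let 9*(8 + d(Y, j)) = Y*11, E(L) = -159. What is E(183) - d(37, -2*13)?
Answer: -1766/9 ≈ -196.22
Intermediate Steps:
d(Y, j) = -8 + 11*Y/9 (d(Y, j) = -8 + (Y*11)/9 = -8 + (11*Y)/9 = -8 + 11*Y/9)
E(183) - d(37, -2*13) = -159 - (-8 + (11/9)*37) = -159 - (-8 + 407/9) = -159 - 1*335/9 = -159 - 335/9 = -1766/9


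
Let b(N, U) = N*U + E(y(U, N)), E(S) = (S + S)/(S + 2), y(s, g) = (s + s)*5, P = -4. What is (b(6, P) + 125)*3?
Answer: 5877/19 ≈ 309.32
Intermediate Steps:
y(s, g) = 10*s (y(s, g) = (2*s)*5 = 10*s)
E(S) = 2*S/(2 + S) (E(S) = (2*S)/(2 + S) = 2*S/(2 + S))
b(N, U) = N*U + 20*U/(2 + 10*U) (b(N, U) = N*U + 2*(10*U)/(2 + 10*U) = N*U + 20*U/(2 + 10*U))
(b(6, P) + 125)*3 = (-4*(10 + 6*(1 + 5*(-4)))/(1 + 5*(-4)) + 125)*3 = (-4*(10 + 6*(1 - 20))/(1 - 20) + 125)*3 = (-4*(10 + 6*(-19))/(-19) + 125)*3 = (-4*(-1/19)*(10 - 114) + 125)*3 = (-4*(-1/19)*(-104) + 125)*3 = (-416/19 + 125)*3 = (1959/19)*3 = 5877/19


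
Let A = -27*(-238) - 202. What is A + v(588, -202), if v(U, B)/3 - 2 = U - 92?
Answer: 7718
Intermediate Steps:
v(U, B) = -270 + 3*U (v(U, B) = 6 + 3*(U - 92) = 6 + 3*(-92 + U) = 6 + (-276 + 3*U) = -270 + 3*U)
A = 6224 (A = 6426 - 202 = 6224)
A + v(588, -202) = 6224 + (-270 + 3*588) = 6224 + (-270 + 1764) = 6224 + 1494 = 7718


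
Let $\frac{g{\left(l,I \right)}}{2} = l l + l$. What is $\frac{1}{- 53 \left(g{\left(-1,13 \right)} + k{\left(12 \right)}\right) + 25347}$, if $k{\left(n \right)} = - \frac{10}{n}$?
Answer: $\frac{6}{152347} \approx 3.9384 \cdot 10^{-5}$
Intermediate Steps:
$g{\left(l,I \right)} = 2 l + 2 l^{2}$ ($g{\left(l,I \right)} = 2 \left(l l + l\right) = 2 \left(l^{2} + l\right) = 2 \left(l + l^{2}\right) = 2 l + 2 l^{2}$)
$\frac{1}{- 53 \left(g{\left(-1,13 \right)} + k{\left(12 \right)}\right) + 25347} = \frac{1}{- 53 \left(2 \left(-1\right) \left(1 - 1\right) - \frac{10}{12}\right) + 25347} = \frac{1}{- 53 \left(2 \left(-1\right) 0 - \frac{5}{6}\right) + 25347} = \frac{1}{- 53 \left(0 - \frac{5}{6}\right) + 25347} = \frac{1}{\left(-53\right) \left(- \frac{5}{6}\right) + 25347} = \frac{1}{\frac{265}{6} + 25347} = \frac{1}{\frac{152347}{6}} = \frac{6}{152347}$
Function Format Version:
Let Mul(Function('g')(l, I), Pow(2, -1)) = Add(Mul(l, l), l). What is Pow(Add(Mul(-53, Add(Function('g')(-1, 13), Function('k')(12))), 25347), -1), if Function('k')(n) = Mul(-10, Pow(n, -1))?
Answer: Rational(6, 152347) ≈ 3.9384e-5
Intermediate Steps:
Function('g')(l, I) = Add(Mul(2, l), Mul(2, Pow(l, 2))) (Function('g')(l, I) = Mul(2, Add(Mul(l, l), l)) = Mul(2, Add(Pow(l, 2), l)) = Mul(2, Add(l, Pow(l, 2))) = Add(Mul(2, l), Mul(2, Pow(l, 2))))
Pow(Add(Mul(-53, Add(Function('g')(-1, 13), Function('k')(12))), 25347), -1) = Pow(Add(Mul(-53, Add(Mul(2, -1, Add(1, -1)), Mul(-10, Pow(12, -1)))), 25347), -1) = Pow(Add(Mul(-53, Add(Mul(2, -1, 0), Mul(-10, Rational(1, 12)))), 25347), -1) = Pow(Add(Mul(-53, Add(0, Rational(-5, 6))), 25347), -1) = Pow(Add(Mul(-53, Rational(-5, 6)), 25347), -1) = Pow(Add(Rational(265, 6), 25347), -1) = Pow(Rational(152347, 6), -1) = Rational(6, 152347)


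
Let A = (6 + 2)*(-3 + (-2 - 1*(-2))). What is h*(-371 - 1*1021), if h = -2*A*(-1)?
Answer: 66816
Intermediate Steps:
A = -24 (A = 8*(-3 + (-2 + 2)) = 8*(-3 + 0) = 8*(-3) = -24)
h = -48 (h = -2*(-24)*(-1) = 48*(-1) = -48)
h*(-371 - 1*1021) = -48*(-371 - 1*1021) = -48*(-371 - 1021) = -48*(-1392) = 66816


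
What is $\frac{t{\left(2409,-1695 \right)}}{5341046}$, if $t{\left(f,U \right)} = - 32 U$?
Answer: $\frac{27120}{2670523} \approx 0.010155$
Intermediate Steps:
$\frac{t{\left(2409,-1695 \right)}}{5341046} = \frac{\left(-32\right) \left(-1695\right)}{5341046} = 54240 \cdot \frac{1}{5341046} = \frac{27120}{2670523}$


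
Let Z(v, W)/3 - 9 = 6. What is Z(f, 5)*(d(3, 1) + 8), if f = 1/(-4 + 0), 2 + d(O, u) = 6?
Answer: 540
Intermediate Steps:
d(O, u) = 4 (d(O, u) = -2 + 6 = 4)
f = -¼ (f = 1/(-4) = -¼ ≈ -0.25000)
Z(v, W) = 45 (Z(v, W) = 27 + 3*6 = 27 + 18 = 45)
Z(f, 5)*(d(3, 1) + 8) = 45*(4 + 8) = 45*12 = 540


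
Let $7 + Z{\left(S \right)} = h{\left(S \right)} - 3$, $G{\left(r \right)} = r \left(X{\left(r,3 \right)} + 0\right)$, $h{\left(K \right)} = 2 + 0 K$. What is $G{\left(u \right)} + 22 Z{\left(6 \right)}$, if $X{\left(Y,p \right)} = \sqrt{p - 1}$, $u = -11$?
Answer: $-176 - 11 \sqrt{2} \approx -191.56$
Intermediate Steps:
$h{\left(K \right)} = 2$ ($h{\left(K \right)} = 2 + 0 = 2$)
$X{\left(Y,p \right)} = \sqrt{-1 + p}$
$G{\left(r \right)} = r \sqrt{2}$ ($G{\left(r \right)} = r \left(\sqrt{-1 + 3} + 0\right) = r \left(\sqrt{2} + 0\right) = r \sqrt{2}$)
$Z{\left(S \right)} = -8$ ($Z{\left(S \right)} = -7 + \left(2 - 3\right) = -7 - 1 = -8$)
$G{\left(u \right)} + 22 Z{\left(6 \right)} = - 11 \sqrt{2} + 22 \left(-8\right) = - 11 \sqrt{2} - 176 = -176 - 11 \sqrt{2}$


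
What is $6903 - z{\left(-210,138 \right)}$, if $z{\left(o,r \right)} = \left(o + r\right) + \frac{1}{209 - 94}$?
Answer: $\frac{802124}{115} \approx 6975.0$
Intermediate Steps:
$z{\left(o,r \right)} = \frac{1}{115} + o + r$ ($z{\left(o,r \right)} = \left(o + r\right) + \frac{1}{115} = \frac{1}{115} + o + r$)
$6903 - z{\left(-210,138 \right)} = 6903 - \left(\frac{1}{115} - 210 + 138\right) = 6903 - - \frac{8279}{115} = 6903 + \frac{8279}{115} = \frac{802124}{115}$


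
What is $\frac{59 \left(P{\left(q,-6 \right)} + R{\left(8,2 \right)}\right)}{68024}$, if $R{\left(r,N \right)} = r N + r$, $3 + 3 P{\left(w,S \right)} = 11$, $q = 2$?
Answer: $\frac{590}{25509} \approx 0.023129$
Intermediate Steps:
$P{\left(w,S \right)} = \frac{8}{3}$ ($P{\left(w,S \right)} = -1 + \frac{1}{3} \cdot 11 = -1 + \frac{11}{3} = \frac{8}{3}$)
$R{\left(r,N \right)} = r + N r$ ($R{\left(r,N \right)} = N r + r = r + N r$)
$\frac{59 \left(P{\left(q,-6 \right)} + R{\left(8,2 \right)}\right)}{68024} = \frac{59 \left(\frac{8}{3} + 8 \left(1 + 2\right)\right)}{68024} = 59 \left(\frac{8}{3} + 8 \cdot 3\right) \frac{1}{68024} = 59 \left(\frac{8}{3} + 24\right) \frac{1}{68024} = 59 \cdot \frac{80}{3} \cdot \frac{1}{68024} = \frac{4720}{3} \cdot \frac{1}{68024} = \frac{590}{25509}$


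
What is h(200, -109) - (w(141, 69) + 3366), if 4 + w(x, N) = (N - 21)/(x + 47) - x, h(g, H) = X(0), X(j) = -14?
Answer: -152057/47 ≈ -3235.3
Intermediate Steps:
h(g, H) = -14
w(x, N) = -4 - x + (-21 + N)/(47 + x) (w(x, N) = -4 + ((N - 21)/(x + 47) - x) = -4 + ((-21 + N)/(47 + x) - x) = -4 + (-x + (-21 + N)/(47 + x)) = -4 - x + (-21 + N)/(47 + x))
h(200, -109) - (w(141, 69) + 3366) = -14 - ((-209 + 69 - 1*141² - 51*141)/(47 + 141) + 3366) = -14 - ((-209 + 69 - 1*19881 - 7191)/188 + 3366) = -14 - ((-209 + 69 - 19881 - 7191)/188 + 3366) = -14 - ((1/188)*(-27212) + 3366) = -14 - (-6803/47 + 3366) = -14 - 1*151399/47 = -14 - 151399/47 = -152057/47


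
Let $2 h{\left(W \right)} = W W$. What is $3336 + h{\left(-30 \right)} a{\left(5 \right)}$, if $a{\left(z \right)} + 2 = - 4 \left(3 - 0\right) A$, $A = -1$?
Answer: $7836$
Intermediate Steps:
$h{\left(W \right)} = \frac{W^{2}}{2}$ ($h{\left(W \right)} = \frac{W W}{2} = \frac{W^{2}}{2}$)
$a{\left(z \right)} = 10$ ($a{\left(z \right)} = -2 + - 4 \left(3 - 0\right) \left(-1\right) = -2 + - 4 \left(3 + 0\right) \left(-1\right) = -2 + \left(-4\right) 3 \left(-1\right) = -2 - -12 = -2 + 12 = 10$)
$3336 + h{\left(-30 \right)} a{\left(5 \right)} = 3336 + \frac{\left(-30\right)^{2}}{2} \cdot 10 = 3336 + \frac{1}{2} \cdot 900 \cdot 10 = 3336 + 450 \cdot 10 = 3336 + 4500 = 7836$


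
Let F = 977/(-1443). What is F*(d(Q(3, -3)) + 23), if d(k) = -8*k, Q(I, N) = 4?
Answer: 2931/481 ≈ 6.0936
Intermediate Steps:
F = -977/1443 (F = 977*(-1/1443) = -977/1443 ≈ -0.67706)
F*(d(Q(3, -3)) + 23) = -977*(-8*4 + 23)/1443 = -977*(-32 + 23)/1443 = -977/1443*(-9) = 2931/481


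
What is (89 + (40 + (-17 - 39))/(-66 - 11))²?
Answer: 47183161/5929 ≈ 7958.0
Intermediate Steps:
(89 + (40 + (-17 - 39))/(-66 - 11))² = (89 + (40 - 56)/(-77))² = (89 - 16*(-1/77))² = (89 + 16/77)² = (6869/77)² = 47183161/5929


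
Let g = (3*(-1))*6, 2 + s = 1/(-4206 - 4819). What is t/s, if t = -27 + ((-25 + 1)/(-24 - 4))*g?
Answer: 81225/3829 ≈ 21.213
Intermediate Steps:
s = -18051/9025 (s = -2 + 1/(-4206 - 4819) = -2 + 1/(-9025) = -2 - 1/9025 = -18051/9025 ≈ -2.0001)
g = -18 (g = -3*6 = -18)
t = -297/7 (t = -27 + ((-25 + 1)/(-24 - 4))*(-18) = -27 - 24/(-28)*(-18) = -27 - 24*(-1/28)*(-18) = -27 + (6/7)*(-18) = -27 - 108/7 = -297/7 ≈ -42.429)
t/s = -297/(7*(-18051/9025)) = -297/7*(-9025/18051) = 81225/3829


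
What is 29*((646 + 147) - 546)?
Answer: 7163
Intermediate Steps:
29*((646 + 147) - 546) = 29*(793 - 546) = 29*247 = 7163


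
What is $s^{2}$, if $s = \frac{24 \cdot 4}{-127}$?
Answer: $\frac{9216}{16129} \approx 0.57139$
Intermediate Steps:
$s = - \frac{96}{127}$ ($s = 96 \left(- \frac{1}{127}\right) = - \frac{96}{127} \approx -0.75591$)
$s^{2} = \left(- \frac{96}{127}\right)^{2} = \frac{9216}{16129}$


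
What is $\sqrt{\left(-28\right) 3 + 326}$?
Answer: $11 \sqrt{2} \approx 15.556$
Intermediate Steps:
$\sqrt{\left(-28\right) 3 + 326} = \sqrt{-84 + 326} = \sqrt{242} = 11 \sqrt{2}$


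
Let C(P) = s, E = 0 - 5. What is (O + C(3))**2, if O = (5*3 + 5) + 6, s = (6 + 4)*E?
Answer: 576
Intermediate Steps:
E = -5
s = -50 (s = (6 + 4)*(-5) = 10*(-5) = -50)
C(P) = -50
O = 26 (O = (15 + 5) + 6 = 20 + 6 = 26)
(O + C(3))**2 = (26 - 50)**2 = (-24)**2 = 576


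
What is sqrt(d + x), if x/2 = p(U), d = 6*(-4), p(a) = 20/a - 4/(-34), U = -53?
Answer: 2*I*sqrt(4976223)/901 ≈ 4.9517*I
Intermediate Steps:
p(a) = 2/17 + 20/a (p(a) = 20/a - 4*(-1/34) = 20/a + 2/17 = 2/17 + 20/a)
d = -24
x = -468/901 (x = 2*(2/17 + 20/(-53)) = 2*(2/17 + 20*(-1/53)) = 2*(2/17 - 20/53) = 2*(-234/901) = -468/901 ≈ -0.51942)
sqrt(d + x) = sqrt(-24 - 468/901) = sqrt(-22092/901) = 2*I*sqrt(4976223)/901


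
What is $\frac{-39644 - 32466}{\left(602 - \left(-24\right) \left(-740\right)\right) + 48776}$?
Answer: $- \frac{36055}{15809} \approx -2.2807$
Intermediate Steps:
$\frac{-39644 - 32466}{\left(602 - \left(-24\right) \left(-740\right)\right) + 48776} = - \frac{72110}{\left(602 - 17760\right) + 48776} = - \frac{72110}{-17158 + 48776} = - \frac{72110}{31618} = \left(-72110\right) \frac{1}{31618} = - \frac{36055}{15809}$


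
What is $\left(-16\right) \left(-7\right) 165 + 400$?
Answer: $18880$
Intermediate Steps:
$\left(-16\right) \left(-7\right) 165 + 400 = 112 \cdot 165 + 400 = 18480 + 400 = 18880$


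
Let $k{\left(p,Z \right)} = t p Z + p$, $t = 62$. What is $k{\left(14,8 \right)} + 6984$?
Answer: $13942$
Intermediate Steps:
$k{\left(p,Z \right)} = p + 62 Z p$ ($k{\left(p,Z \right)} = 62 p Z + p = 62 Z p + p = p + 62 Z p$)
$k{\left(14,8 \right)} + 6984 = 14 \left(1 + 62 \cdot 8\right) + 6984 = 14 \left(1 + 496\right) + 6984 = 14 \cdot 497 + 6984 = 6958 + 6984 = 13942$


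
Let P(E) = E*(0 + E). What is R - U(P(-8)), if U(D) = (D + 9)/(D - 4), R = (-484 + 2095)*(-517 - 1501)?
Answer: -195059953/60 ≈ -3.2510e+6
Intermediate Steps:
P(E) = E**2 (P(E) = E*E = E**2)
R = -3250998 (R = 1611*(-2018) = -3250998)
U(D) = (9 + D)/(-4 + D)
R - U(P(-8)) = -3250998 - (9 + (-8)**2)/(-4 + (-8)**2) = -3250998 - (9 + 64)/(-4 + 64) = -3250998 - 73/60 = -195059953/60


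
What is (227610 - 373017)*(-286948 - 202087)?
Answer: 71109112245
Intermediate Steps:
(227610 - 373017)*(-286948 - 202087) = -145407*(-489035) = 71109112245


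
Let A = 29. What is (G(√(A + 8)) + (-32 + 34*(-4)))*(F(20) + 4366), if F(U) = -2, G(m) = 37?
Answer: -571684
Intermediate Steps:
(G(√(A + 8)) + (-32 + 34*(-4)))*(F(20) + 4366) = (37 + (-32 + 34*(-4)))*(-2 + 4366) = (37 + (-32 - 136))*4364 = (37 - 168)*4364 = -131*4364 = -571684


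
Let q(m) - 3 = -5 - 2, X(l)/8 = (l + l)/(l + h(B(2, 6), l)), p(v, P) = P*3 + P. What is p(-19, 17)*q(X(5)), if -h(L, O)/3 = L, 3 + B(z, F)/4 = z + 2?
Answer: -272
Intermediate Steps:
B(z, F) = -4 + 4*z (B(z, F) = -12 + 4*(z + 2) = -12 + 4*(2 + z) = -12 + (8 + 4*z) = -4 + 4*z)
h(L, O) = -3*L
p(v, P) = 4*P (p(v, P) = 3*P + P = 4*P)
X(l) = 16*l/(-12 + l) (X(l) = 8*((l + l)/(l - 3*(-4 + 4*2))) = 8*((2*l)/(l - 3*(-4 + 8))) = 8*((2*l)/(l - 3*4)) = 8*((2*l)/(l - 12)) = 8*((2*l)/(-12 + l)) = 8*(2*l/(-12 + l)) = 16*l/(-12 + l))
q(m) = -4 (q(m) = 3 + (-5 - 2) = 3 - 7 = -4)
p(-19, 17)*q(X(5)) = (4*17)*(-4) = 68*(-4) = -272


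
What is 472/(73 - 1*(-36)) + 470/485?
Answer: 56030/10573 ≈ 5.2993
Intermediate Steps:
472/(73 - 1*(-36)) + 470/485 = 472/(73 + 36) + 470*(1/485) = 472/109 + 94/97 = 56030/10573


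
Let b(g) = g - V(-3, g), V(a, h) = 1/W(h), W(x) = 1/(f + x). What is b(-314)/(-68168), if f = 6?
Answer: 3/34084 ≈ 8.8018e-5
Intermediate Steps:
W(x) = 1/(6 + x)
V(a, h) = 6 + h (V(a, h) = 1/(1/(6 + h)) = 6 + h)
b(g) = -6 (b(g) = g - (6 + g) = g + (-6 - g) = -6)
b(-314)/(-68168) = -6/(-68168) = -6*(-1/68168) = 3/34084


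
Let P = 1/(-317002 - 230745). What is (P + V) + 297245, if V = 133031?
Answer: 235682388171/547747 ≈ 4.3028e+5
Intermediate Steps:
P = -1/547747 (P = 1/(-547747) = -1/547747 ≈ -1.8257e-6)
(P + V) + 297245 = (-1/547747 + 133031) + 297245 = 72867331156/547747 + 297245 = 235682388171/547747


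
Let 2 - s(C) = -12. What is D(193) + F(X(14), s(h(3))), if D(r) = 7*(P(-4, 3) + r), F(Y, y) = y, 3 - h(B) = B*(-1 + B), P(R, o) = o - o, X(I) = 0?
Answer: 1365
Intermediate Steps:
P(R, o) = 0
h(B) = 3 - B*(-1 + B)
s(C) = 14 (s(C) = 2 - 1*(-12) = 2 + 12 = 14)
D(r) = 7*r (D(r) = 7*(0 + r) = 7*r)
D(193) + F(X(14), s(h(3))) = 7*193 + 14 = 1351 + 14 = 1365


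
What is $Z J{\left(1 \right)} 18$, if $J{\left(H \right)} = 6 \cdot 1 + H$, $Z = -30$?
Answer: $-3780$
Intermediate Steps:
$J{\left(H \right)} = 6 + H$
$Z J{\left(1 \right)} 18 = - 30 \left(6 + 1\right) 18 = \left(-30\right) 7 \cdot 18 = \left(-210\right) 18 = -3780$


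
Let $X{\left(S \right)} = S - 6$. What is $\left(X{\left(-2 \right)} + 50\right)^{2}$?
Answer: $1764$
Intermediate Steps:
$X{\left(S \right)} = -6 + S$ ($X{\left(S \right)} = S - 6 = -6 + S$)
$\left(X{\left(-2 \right)} + 50\right)^{2} = \left(\left(-6 - 2\right) + 50\right)^{2} = \left(-8 + 50\right)^{2} = 42^{2} = 1764$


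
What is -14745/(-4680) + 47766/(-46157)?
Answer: 30469339/14400984 ≈ 2.1158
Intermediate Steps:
-14745/(-4680) + 47766/(-46157) = -14745*(-1/4680) + 47766*(-1/46157) = 983/312 - 47766/46157 = 30469339/14400984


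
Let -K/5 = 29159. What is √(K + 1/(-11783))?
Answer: 3*I*√2249116110282/11783 ≈ 381.83*I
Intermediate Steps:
K = -145795 (K = -5*29159 = -145795)
√(K + 1/(-11783)) = √(-145795 + 1/(-11783)) = √(-145795 - 1/11783) = √(-1717902486/11783) = 3*I*√2249116110282/11783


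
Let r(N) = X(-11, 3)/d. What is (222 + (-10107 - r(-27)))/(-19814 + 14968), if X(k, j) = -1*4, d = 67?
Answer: 662291/324682 ≈ 2.0398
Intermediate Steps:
X(k, j) = -4
r(N) = -4/67
(222 + (-10107 - r(-27)))/(-19814 + 14968) = (222 + (-10107 - 1*(-4/67)))/(-19814 + 14968) = (222 + (-10107 + 4/67))/(-4846) = (222 - 677165/67)*(-1/4846) = -662291/67*(-1/4846) = 662291/324682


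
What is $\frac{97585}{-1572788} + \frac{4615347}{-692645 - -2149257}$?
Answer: $\frac{2054508919}{661357354} \approx 3.1065$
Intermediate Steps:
$\frac{97585}{-1572788} + \frac{4615347}{-692645 - -2149257} = 97585 \left(- \frac{1}{1572788}\right) + \frac{4615347}{-692645 + 2149257} = - \frac{97585}{1572788} + \frac{4615347}{1456612} = - \frac{97585}{1572788} + 4615347 \cdot \frac{1}{1456612} = - \frac{97585}{1572788} + \frac{10659}{3364} = \frac{2054508919}{661357354}$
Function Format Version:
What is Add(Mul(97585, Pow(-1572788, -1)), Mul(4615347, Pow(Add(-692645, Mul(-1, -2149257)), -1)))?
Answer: Rational(2054508919, 661357354) ≈ 3.1065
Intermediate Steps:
Add(Mul(97585, Pow(-1572788, -1)), Mul(4615347, Pow(Add(-692645, Mul(-1, -2149257)), -1))) = Add(Mul(97585, Rational(-1, 1572788)), Mul(4615347, Pow(Add(-692645, 2149257), -1))) = Add(Rational(-97585, 1572788), Mul(4615347, Pow(1456612, -1))) = Add(Rational(-97585, 1572788), Mul(4615347, Rational(1, 1456612))) = Add(Rational(-97585, 1572788), Rational(10659, 3364)) = Rational(2054508919, 661357354)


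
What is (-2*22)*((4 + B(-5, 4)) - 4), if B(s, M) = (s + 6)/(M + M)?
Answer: -11/2 ≈ -5.5000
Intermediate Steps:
B(s, M) = (6 + s)/(2*M) (B(s, M) = (6 + s)/((2*M)) = (6 + s)*(1/(2*M)) = (6 + s)/(2*M))
(-2*22)*((4 + B(-5, 4)) - 4) = (-2*22)*((4 + (½)*(6 - 5)/4) - 4) = -44*((4 + (½)*(¼)*1) - 4) = -44*((4 + ⅛) - 4) = -44*(33/8 - 4) = -44*⅛ = -11/2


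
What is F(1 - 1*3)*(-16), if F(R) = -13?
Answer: 208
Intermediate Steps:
F(1 - 1*3)*(-16) = -13*(-16) = 208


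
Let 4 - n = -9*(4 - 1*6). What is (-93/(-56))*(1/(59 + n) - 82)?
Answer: -16337/120 ≈ -136.14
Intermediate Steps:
n = -14 (n = 4 - (-9)*(4 - 1*6) = 4 - (-9)*(4 - 6) = 4 - (-9)*(-2) = 4 - 1*18 = 4 - 18 = -14)
(-93/(-56))*(1/(59 + n) - 82) = (-93/(-56))*(1/(59 - 14) - 82) = (-93*(-1/56))*(1/45 - 82) = 93*(1/45 - 82)/56 = (93/56)*(-3689/45) = -16337/120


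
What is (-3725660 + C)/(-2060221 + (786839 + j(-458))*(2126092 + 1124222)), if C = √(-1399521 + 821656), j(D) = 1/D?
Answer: -213294035/146415257694842 + 229*I*√577865/585661030779368 ≈ -1.4568e-6 + 2.9724e-10*I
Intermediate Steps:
C = I*√577865 (C = √(-577865) = I*√577865 ≈ 760.17*I)
(-3725660 + C)/(-2060221 + (786839 + j(-458))*(2126092 + 1124222)) = (-3725660 + I*√577865)/(-2060221 + (786839 + 1/(-458))*(2126092 + 1124222)) = (-3725660 + I*√577865)/(-2060221 + (786839 - 1/458)*3250314) = (-3725660 + I*√577865)/(-2060221 + (360372261/458)*3250314) = (-3725660 + I*√577865)/(-2060221 + 585661502569977/229) = (-3725660 + I*√577865)/(585661030779368/229) = (-3725660 + I*√577865)*(229/585661030779368) = -213294035/146415257694842 + 229*I*√577865/585661030779368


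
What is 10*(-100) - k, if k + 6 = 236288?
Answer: -237282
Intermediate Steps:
k = 236282 (k = -6 + 236288 = 236282)
10*(-100) - k = 10*(-100) - 1*236282 = -1000 - 236282 = -237282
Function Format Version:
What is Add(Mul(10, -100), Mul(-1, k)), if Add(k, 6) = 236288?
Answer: -237282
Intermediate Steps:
k = 236282 (k = Add(-6, 236288) = 236282)
Add(Mul(10, -100), Mul(-1, k)) = Add(Mul(10, -100), Mul(-1, 236282)) = Add(-1000, -236282) = -237282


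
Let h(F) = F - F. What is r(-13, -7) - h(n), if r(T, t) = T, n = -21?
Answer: -13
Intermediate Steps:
h(F) = 0
r(-13, -7) - h(n) = -13 - 1*0 = -13 + 0 = -13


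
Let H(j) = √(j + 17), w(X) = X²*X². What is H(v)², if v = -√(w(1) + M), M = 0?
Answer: 16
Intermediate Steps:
w(X) = X⁴
v = -1 (v = -√(1⁴ + 0) = -√(1 + 0) = -√1 = -1*1 = -1)
H(j) = √(17 + j)
H(v)² = (√(17 - 1))² = (√16)² = 4² = 16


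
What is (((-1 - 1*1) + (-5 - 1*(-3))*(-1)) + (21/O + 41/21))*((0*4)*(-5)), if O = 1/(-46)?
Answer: 0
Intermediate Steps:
O = -1/46 ≈ -0.021739
(((-1 - 1*1) + (-5 - 1*(-3))*(-1)) + (21/O + 41/21))*((0*4)*(-5)) = (((-1 - 1*1) + (-5 - 1*(-3))*(-1)) + (21/(-1/46) + 41/21))*((0*4)*(-5)) = (((-1 - 1) + (-5 + 3)*(-1)) + (21*(-46) + 41*(1/21)))*(0*(-5)) = ((-2 - 2*(-1)) + (-966 + 41/21))*0 = ((-2 + 2) - 20245/21)*0 = (0 - 20245/21)*0 = -20245/21*0 = 0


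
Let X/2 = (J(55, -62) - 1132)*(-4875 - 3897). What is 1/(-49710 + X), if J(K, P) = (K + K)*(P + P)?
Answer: 1/259110258 ≈ 3.8594e-9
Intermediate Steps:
J(K, P) = 4*K*P (J(K, P) = (2*K)*(2*P) = 4*K*P)
X = 259159968 (X = 2*((4*55*(-62) - 1132)*(-4875 - 3897)) = 2*((-13640 - 1132)*(-8772)) = 2*(-14772*(-8772)) = 2*129579984 = 259159968)
1/(-49710 + X) = 1/(-49710 + 259159968) = 1/259110258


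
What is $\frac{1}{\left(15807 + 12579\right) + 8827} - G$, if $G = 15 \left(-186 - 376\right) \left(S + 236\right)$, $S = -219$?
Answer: $\frac{5332995031}{37213} \approx 1.4331 \cdot 10^{5}$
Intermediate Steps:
$G = -143310$ ($G = 15 \left(-186 - 376\right) \left(-219 + 236\right) = 15 \left(\left(-562\right) 17\right) = 15 \left(-9554\right) = -143310$)
$\frac{1}{\left(15807 + 12579\right) + 8827} - G = \frac{1}{\left(15807 + 12579\right) + 8827} - -143310 = \frac{1}{28386 + 8827} + 143310 = \frac{1}{37213} + 143310 = \frac{5332995031}{37213}$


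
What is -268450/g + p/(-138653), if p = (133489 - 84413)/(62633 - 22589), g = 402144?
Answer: -4941889443/7402960976 ≈ -0.66756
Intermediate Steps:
p = 12269/10011 (p = 49076/40044 = 49076*(1/40044) = 12269/10011 ≈ 1.2256)
-268450/g + p/(-138653) = -268450/402144 + (12269/10011)/(-138653) = -268450*1/402144 + (12269/10011)*(-1/138653) = -2275/3408 - 12269/1388055183 = -4941889443/7402960976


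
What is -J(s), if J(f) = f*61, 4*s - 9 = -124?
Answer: 7015/4 ≈ 1753.8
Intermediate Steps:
s = -115/4 (s = 9/4 + (1/4)*(-124) = 9/4 - 31 = -115/4 ≈ -28.750)
J(f) = 61*f
-J(s) = -61*(-115)/4 = -1*(-7015/4) = 7015/4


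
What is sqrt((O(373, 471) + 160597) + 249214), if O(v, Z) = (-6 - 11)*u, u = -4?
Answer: sqrt(409879) ≈ 640.22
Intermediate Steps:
O(v, Z) = 68 (O(v, Z) = (-6 - 11)*(-4) = -17*(-4) = 68)
sqrt((O(373, 471) + 160597) + 249214) = sqrt((68 + 160597) + 249214) = sqrt(160665 + 249214) = sqrt(409879)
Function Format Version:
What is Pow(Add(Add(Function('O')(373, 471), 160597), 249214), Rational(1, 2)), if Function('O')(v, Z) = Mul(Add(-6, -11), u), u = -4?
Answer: Pow(409879, Rational(1, 2)) ≈ 640.22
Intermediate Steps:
Function('O')(v, Z) = 68 (Function('O')(v, Z) = Mul(Add(-6, -11), -4) = Mul(-17, -4) = 68)
Pow(Add(Add(Function('O')(373, 471), 160597), 249214), Rational(1, 2)) = Pow(Add(Add(68, 160597), 249214), Rational(1, 2)) = Pow(Add(160665, 249214), Rational(1, 2)) = Pow(409879, Rational(1, 2))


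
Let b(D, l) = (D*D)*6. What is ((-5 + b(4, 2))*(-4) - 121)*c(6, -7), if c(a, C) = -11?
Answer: 5335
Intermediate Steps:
b(D, l) = 6*D**2 (b(D, l) = D**2*6 = 6*D**2)
((-5 + b(4, 2))*(-4) - 121)*c(6, -7) = ((-5 + 6*4**2)*(-4) - 121)*(-11) = ((-5 + 6*16)*(-4) - 121)*(-11) = ((-5 + 96)*(-4) - 121)*(-11) = (91*(-4) - 121)*(-11) = (-364 - 121)*(-11) = -485*(-11) = 5335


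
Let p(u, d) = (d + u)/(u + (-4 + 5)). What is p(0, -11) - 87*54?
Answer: -4709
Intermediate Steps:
p(u, d) = (d + u)/(1 + u) (p(u, d) = (d + u)/(u + 1) = (d + u)/(1 + u))
p(0, -11) - 87*54 = (-11 + 0)/(1 + 0) - 87*54 = -11/1 - 4698 = 1*(-11) - 4698 = -11 - 4698 = -4709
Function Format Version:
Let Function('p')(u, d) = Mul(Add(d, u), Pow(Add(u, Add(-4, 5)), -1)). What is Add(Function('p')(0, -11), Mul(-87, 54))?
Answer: -4709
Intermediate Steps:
Function('p')(u, d) = Mul(Pow(Add(1, u), -1), Add(d, u)) (Function('p')(u, d) = Mul(Add(d, u), Pow(Add(u, 1), -1)) = Mul(Add(d, u), Pow(Add(1, u), -1)) = Mul(Pow(Add(1, u), -1), Add(d, u)))
Add(Function('p')(0, -11), Mul(-87, 54)) = Add(Mul(Pow(Add(1, 0), -1), Add(-11, 0)), Mul(-87, 54)) = Add(Mul(Pow(1, -1), -11), -4698) = Add(Mul(1, -11), -4698) = Add(-11, -4698) = -4709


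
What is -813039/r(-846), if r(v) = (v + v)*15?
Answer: 271013/8460 ≈ 32.035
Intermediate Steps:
r(v) = 30*v (r(v) = (2*v)*15 = 30*v)
-813039/r(-846) = -813039/(30*(-846)) = -813039/(-25380) = -813039*(-1/25380) = 271013/8460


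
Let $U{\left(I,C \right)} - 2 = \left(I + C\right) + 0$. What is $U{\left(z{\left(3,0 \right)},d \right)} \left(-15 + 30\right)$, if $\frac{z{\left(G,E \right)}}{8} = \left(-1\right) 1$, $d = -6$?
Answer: $-180$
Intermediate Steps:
$z{\left(G,E \right)} = -8$ ($z{\left(G,E \right)} = 8 \left(\left(-1\right) 1\right) = 8 \left(-1\right) = -8$)
$U{\left(I,C \right)} = 2 + C + I$ ($U{\left(I,C \right)} = 2 + \left(\left(I + C\right) + 0\right) = 2 + \left(\left(C + I\right) + 0\right) = 2 + \left(C + I\right) = 2 + C + I$)
$U{\left(z{\left(3,0 \right)},d \right)} \left(-15 + 30\right) = \left(2 - 6 - 8\right) \left(-15 + 30\right) = \left(-12\right) 15 = -180$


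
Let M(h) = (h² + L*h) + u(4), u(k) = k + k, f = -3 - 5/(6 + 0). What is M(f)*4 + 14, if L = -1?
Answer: 1081/9 ≈ 120.11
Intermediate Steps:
f = -23/6 (f = -3 - 5/6 = -3 - 5*⅙ = -3 - ⅚ = -23/6 ≈ -3.8333)
u(k) = 2*k
M(h) = 8 + h² - h (M(h) = (h² - h) + 2*4 = (h² - h) + 8 = 8 + h² - h)
M(f)*4 + 14 = (8 + (-23/6)² - 1*(-23/6))*4 + 14 = (8 + 529/36 + 23/6)*4 + 14 = (955/36)*4 + 14 = 955/9 + 14 = 1081/9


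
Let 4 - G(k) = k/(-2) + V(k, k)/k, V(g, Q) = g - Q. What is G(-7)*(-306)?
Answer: -153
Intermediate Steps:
G(k) = 4 + k/2 (G(k) = 4 - (k/(-2) + (k - k)/k) = 4 - (k*(-½) + 0/k) = 4 - (-k/2 + 0) = 4 - (-1)*k/2 = 4 + k/2)
G(-7)*(-306) = (4 + (½)*(-7))*(-306) = (4 - 7/2)*(-306) = (½)*(-306) = -153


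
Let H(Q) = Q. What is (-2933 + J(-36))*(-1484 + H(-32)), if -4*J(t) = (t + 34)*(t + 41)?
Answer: 4442638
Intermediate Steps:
J(t) = -(34 + t)*(41 + t)/4 (J(t) = -(t + 34)*(t + 41)/4 = -(34 + t)*(41 + t)/4)
(-2933 + J(-36))*(-1484 + H(-32)) = (-2933 + (-697/2 - 75/4*(-36) - ¼*(-36)²))*(-1484 - 32) = (-2933 + (-697/2 + 675 - ¼*1296))*(-1516) = (-2933 + (-697/2 + 675 - 324))*(-1516) = (-2933 + 5/2)*(-1516) = -5861/2*(-1516) = 4442638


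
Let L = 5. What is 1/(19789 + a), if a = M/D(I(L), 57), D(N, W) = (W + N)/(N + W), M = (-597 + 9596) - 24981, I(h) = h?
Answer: 1/3807 ≈ 0.00026267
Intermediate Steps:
M = -15982 (M = 8999 - 24981 = -15982)
D(N, W) = 1 (D(N, W) = (N + W)/(N + W) = 1)
a = -15982 (a = -15982/1 = -15982*1 = -15982)
1/(19789 + a) = 1/(19789 - 15982) = 1/3807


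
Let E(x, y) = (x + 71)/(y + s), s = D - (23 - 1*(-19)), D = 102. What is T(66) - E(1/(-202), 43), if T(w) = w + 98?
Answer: 3397843/20806 ≈ 163.31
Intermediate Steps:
T(w) = 98 + w
s = 60 (s = 102 - (23 - 1*(-19)) = 102 - (23 + 19) = 102 - 1*42 = 102 - 42 = 60)
E(x, y) = (71 + x)/(60 + y) (E(x, y) = (x + 71)/(y + 60) = (71 + x)/(60 + y))
T(66) - E(1/(-202), 43) = (98 + 66) - (71 + 1/(-202))/(60 + 43) = 164 - (71 - 1/202)/103 = 164 - 14341/(103*202) = 164 - 1*14341/20806 = 164 - 14341/20806 = 3397843/20806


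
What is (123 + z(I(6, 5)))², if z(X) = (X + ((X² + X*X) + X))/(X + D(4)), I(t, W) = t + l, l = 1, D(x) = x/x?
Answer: 18769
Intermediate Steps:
D(x) = 1
I(t, W) = 1 + t (I(t, W) = t + 1 = 1 + t)
z(X) = (2*X + 2*X²)/(1 + X) (z(X) = (X + ((X² + X*X) + X))/(X + 1) = (X + ((X² + X²) + X))/(1 + X) = (X + (2*X² + X))/(1 + X) = (X + (X + 2*X²))/(1 + X) = (2*X + 2*X²)/(1 + X))
(123 + z(I(6, 5)))² = (123 + 2*(1 + 6))² = (123 + 2*7)² = (123 + 14)² = 137² = 18769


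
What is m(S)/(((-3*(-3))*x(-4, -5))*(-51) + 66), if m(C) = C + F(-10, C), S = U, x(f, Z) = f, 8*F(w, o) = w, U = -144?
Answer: -581/7608 ≈ -0.076367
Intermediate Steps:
F(w, o) = w/8
S = -144
m(C) = -5/4 + C (m(C) = C + (⅛)*(-10) = C - 5/4 = -5/4 + C)
m(S)/(((-3*(-3))*x(-4, -5))*(-51) + 66) = (-5/4 - 144)/((-3*(-3)*(-4))*(-51) + 66) = -581/(4*((9*(-4))*(-51) + 66)) = -581/(4*(-36*(-51) + 66)) = -581/(4*(1836 + 66)) = -581/4/1902 = -581/4*1/1902 = -581/7608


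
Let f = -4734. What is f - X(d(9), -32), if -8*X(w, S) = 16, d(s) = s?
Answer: -4732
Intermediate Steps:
X(w, S) = -2 (X(w, S) = -⅛*16 = -2)
f - X(d(9), -32) = -4734 - 1*(-2) = -4734 + 2 = -4732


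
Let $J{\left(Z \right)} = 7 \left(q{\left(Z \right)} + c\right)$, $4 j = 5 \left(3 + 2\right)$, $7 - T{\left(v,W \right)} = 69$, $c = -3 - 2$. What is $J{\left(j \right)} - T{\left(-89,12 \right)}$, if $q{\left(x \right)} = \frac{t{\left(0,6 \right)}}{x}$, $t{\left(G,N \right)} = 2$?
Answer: $\frac{731}{25} \approx 29.24$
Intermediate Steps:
$c = -5$ ($c = -3 - 2 = -5$)
$T{\left(v,W \right)} = -62$ ($T{\left(v,W \right)} = 7 - 69 = -62$)
$q{\left(x \right)} = \frac{2}{x}$
$j = \frac{25}{4}$ ($j = \frac{5 \left(3 + 2\right)}{4} = \frac{5 \cdot 5}{4} = \frac{1}{4} \cdot 25 = \frac{25}{4} \approx 6.25$)
$J{\left(Z \right)} = -35 + \frac{14}{Z}$ ($J{\left(Z \right)} = 7 \left(\frac{2}{Z} - 5\right) = 7 \left(-5 + \frac{2}{Z}\right) = -35 + \frac{14}{Z}$)
$J{\left(j \right)} - T{\left(-89,12 \right)} = \left(-35 + \frac{14}{\frac{25}{4}}\right) - -62 = \left(-35 + 14 \cdot \frac{4}{25}\right) + 62 = \left(-35 + \frac{56}{25}\right) + 62 = - \frac{819}{25} + 62 = \frac{731}{25}$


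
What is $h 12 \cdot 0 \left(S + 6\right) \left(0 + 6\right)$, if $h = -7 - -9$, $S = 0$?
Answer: $0$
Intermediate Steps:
$h = 2$ ($h = -7 + 9 = 2$)
$h 12 \cdot 0 \left(S + 6\right) \left(0 + 6\right) = 2 \cdot 12 \cdot 0 \left(0 + 6\right) \left(0 + 6\right) = 24 \cdot 0 \cdot 6 \cdot 6 = 24 \cdot 0 \cdot 36 = 24 \cdot 0 = 0$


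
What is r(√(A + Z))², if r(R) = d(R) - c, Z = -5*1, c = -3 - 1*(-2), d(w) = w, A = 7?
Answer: (1 + √2)² ≈ 5.8284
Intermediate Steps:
c = -1 (c = -3 + 2 = -1)
Z = -5
r(R) = 1 + R (r(R) = R - 1*(-1) = R + 1 = 1 + R)
r(√(A + Z))² = (1 + √(7 - 5))² = (1 + √2)²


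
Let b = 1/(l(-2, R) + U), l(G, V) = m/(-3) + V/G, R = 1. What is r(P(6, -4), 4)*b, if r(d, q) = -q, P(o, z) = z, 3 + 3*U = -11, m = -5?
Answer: 8/7 ≈ 1.1429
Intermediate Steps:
U = -14/3 (U = -1 + (⅓)*(-11) = -1 - 11/3 = -14/3 ≈ -4.6667)
l(G, V) = 5/3 + V/G (l(G, V) = -5/(-3) + V/G = -5*(-⅓) + V/G = 5/3 + V/G)
b = -2/7 (b = 1/((5/3 + 1/(-2)) - 14/3) = 1/((5/3 + 1*(-½)) - 14/3) = 1/((5/3 - ½) - 14/3) = 1/(7/6 - 14/3) = 1/(-7/2) = -2/7 ≈ -0.28571)
r(P(6, -4), 4)*b = -1*4*(-2/7) = -4*(-2/7) = 8/7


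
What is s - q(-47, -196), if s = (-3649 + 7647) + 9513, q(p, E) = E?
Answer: 13707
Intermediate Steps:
s = 13511 (s = 3998 + 9513 = 13511)
s - q(-47, -196) = 13511 - 1*(-196) = 13511 + 196 = 13707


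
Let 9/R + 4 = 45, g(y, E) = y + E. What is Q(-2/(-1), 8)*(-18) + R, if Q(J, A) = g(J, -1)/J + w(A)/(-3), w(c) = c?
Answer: 1608/41 ≈ 39.219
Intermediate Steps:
g(y, E) = E + y
Q(J, A) = -A/3 + (-1 + J)/J (Q(J, A) = (-1 + J)/J + A/(-3) = (-1 + J)/J + A*(-1/3) = (-1 + J)/J - A/3 = -A/3 + (-1 + J)/J)
R = 9/41 (R = 9/(-4 + 45) = 9/41 ≈ 0.21951)
Q(-2/(-1), 8)*(-18) + R = (1 - 1/((-2/(-1))) - 1/3*8)*(-18) + 9/41 = (1 - 1/((-2*(-1))) - 8/3)*(-18) + 9/41 = (1 - 1/2 - 8/3)*(-18) + 9/41 = -13/6*(-18) + 9/41 = 39 + 9/41 = 1608/41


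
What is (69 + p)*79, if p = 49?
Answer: 9322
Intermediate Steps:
(69 + p)*79 = (69 + 49)*79 = 118*79 = 9322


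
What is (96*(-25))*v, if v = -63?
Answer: 151200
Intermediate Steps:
(96*(-25))*v = (96*(-25))*(-63) = -2400*(-63) = 151200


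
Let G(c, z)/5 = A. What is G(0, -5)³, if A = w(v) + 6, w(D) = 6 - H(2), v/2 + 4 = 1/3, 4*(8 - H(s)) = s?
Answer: 91125/8 ≈ 11391.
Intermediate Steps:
H(s) = 8 - s/4
v = -22/3 (v = -8 + 2/3 = -8 + 2*(⅓) = -8 + ⅔ = -22/3 ≈ -7.3333)
w(D) = -3/2 (w(D) = 6 - (8 - ¼*2) = 6 - (8 - ½) = 6 - 1*15/2 = 6 - 15/2 = -3/2)
A = 9/2 (A = -3/2 + 6 = 9/2 ≈ 4.5000)
G(c, z) = 45/2 (G(c, z) = 5*(9/2) = 45/2)
G(0, -5)³ = (45/2)³ = 91125/8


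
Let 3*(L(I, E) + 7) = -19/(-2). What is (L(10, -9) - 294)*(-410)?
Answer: 366335/3 ≈ 1.2211e+5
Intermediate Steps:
L(I, E) = -23/6 (L(I, E) = -7 + (-19/(-2))/3 = -7 + (-19*(-½))/3 = -7 + (⅓)*(19/2) = -7 + 19/6 = -23/6)
(L(10, -9) - 294)*(-410) = (-23/6 - 294)*(-410) = -1787/6*(-410) = 366335/3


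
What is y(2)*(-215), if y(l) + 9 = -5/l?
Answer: 4945/2 ≈ 2472.5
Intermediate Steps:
y(l) = -9 - 5/l
y(2)*(-215) = (-9 - 5/2)*(-215) = -23/2*(-215) = 4945/2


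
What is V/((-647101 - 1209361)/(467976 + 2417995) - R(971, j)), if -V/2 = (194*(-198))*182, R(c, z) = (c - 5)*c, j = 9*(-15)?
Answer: -10087888542732/676750562717 ≈ -14.906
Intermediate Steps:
j = -135
R(c, z) = c*(-5 + c) (R(c, z) = (-5 + c)*c = c*(-5 + c))
V = 13981968 (V = -2*194*(-198)*182 = -(-76824)*182 = -2*(-6990984) = 13981968)
V/((-647101 - 1209361)/(467976 + 2417995) - R(971, j)) = 13981968/((-647101 - 1209361)/(467976 + 2417995) - 971*(-5 + 971)) = 13981968/(-1856462/2885971 - 971*966) = 13981968/(-1856462*1/2885971 - 1*937986) = 13981968/(-1856462/2885971 - 937986) = 13981968/(-2707002250868/2885971) = 13981968*(-2885971/2707002250868) = -10087888542732/676750562717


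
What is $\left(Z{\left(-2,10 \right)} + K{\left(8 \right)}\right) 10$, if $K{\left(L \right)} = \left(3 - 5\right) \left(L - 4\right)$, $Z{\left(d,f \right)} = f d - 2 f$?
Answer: $-480$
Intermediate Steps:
$Z{\left(d,f \right)} = - 2 f + d f$ ($Z{\left(d,f \right)} = d f - 2 f = - 2 f + d f$)
$K{\left(L \right)} = 8 - 2 L$ ($K{\left(L \right)} = - 2 \left(-4 + L\right) = 8 - 2 L$)
$\left(Z{\left(-2,10 \right)} + K{\left(8 \right)}\right) 10 = \left(10 \left(-2 - 2\right) + \left(8 - 16\right)\right) 10 = \left(10 \left(-4\right) + \left(8 - 16\right)\right) 10 = \left(-40 - 8\right) 10 = \left(-48\right) 10 = -480$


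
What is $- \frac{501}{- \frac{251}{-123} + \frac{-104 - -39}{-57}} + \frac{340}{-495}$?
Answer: $- \frac{12935375}{81774} \approx -158.18$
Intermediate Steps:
$- \frac{501}{- \frac{251}{-123} + \frac{-104 - -39}{-57}} + \frac{340}{-495} = - \frac{501}{\left(-251\right) \left(- \frac{1}{123}\right) + \left(-104 + 39\right) \left(- \frac{1}{57}\right)} + 340 \left(- \frac{1}{495}\right) = - \frac{501}{\frac{251}{123} - - \frac{65}{57}} - \frac{68}{99} = - \frac{501}{\frac{251}{123} + \frac{65}{57}} - \frac{68}{99} = - \frac{501}{\frac{2478}{779}} - \frac{68}{99} = \left(-501\right) \frac{779}{2478} - \frac{68}{99} = - \frac{130093}{826} - \frac{68}{99} = - \frac{12935375}{81774}$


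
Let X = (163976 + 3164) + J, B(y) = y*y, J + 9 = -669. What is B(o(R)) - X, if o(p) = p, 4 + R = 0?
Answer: -166446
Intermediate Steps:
R = -4 (R = -4 + 0 = -4)
J = -678 (J = -9 - 669 = -678)
B(y) = y²
X = 166462 (X = (163976 + 3164) - 678 = 167140 - 678 = 166462)
B(o(R)) - X = (-4)² - 1*166462 = 16 - 166462 = -166446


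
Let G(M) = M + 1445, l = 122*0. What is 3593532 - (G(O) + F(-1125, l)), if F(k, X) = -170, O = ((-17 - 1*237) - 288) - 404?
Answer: 3593203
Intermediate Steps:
l = 0
O = -946 (O = ((-17 - 237) - 288) - 404 = (-254 - 288) - 404 = -542 - 404 = -946)
G(M) = 1445 + M
3593532 - (G(O) + F(-1125, l)) = 3593532 - ((1445 - 946) - 170) = 3593532 - (499 - 170) = 3593532 - 1*329 = 3593532 - 329 = 3593203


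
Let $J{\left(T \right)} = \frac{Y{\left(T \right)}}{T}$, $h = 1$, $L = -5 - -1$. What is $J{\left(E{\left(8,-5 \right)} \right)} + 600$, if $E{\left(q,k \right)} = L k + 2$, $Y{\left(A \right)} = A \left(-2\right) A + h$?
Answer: $\frac{12233}{22} \approx 556.04$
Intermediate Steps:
$L = -4$ ($L = -5 + 1 = -4$)
$Y{\left(A \right)} = 1 - 2 A^{2}$ ($Y{\left(A \right)} = A \left(-2\right) A + 1 = - 2 A A + 1 = - 2 A^{2} + 1 = 1 - 2 A^{2}$)
$E{\left(q,k \right)} = 2 - 4 k$ ($E{\left(q,k \right)} = - 4 k + 2 = 2 - 4 k$)
$J{\left(T \right)} = \frac{1 - 2 T^{2}}{T}$
$J{\left(E{\left(8,-5 \right)} \right)} + 600 = \left(\frac{1}{2 - -20} - 2 \left(2 - -20\right)\right) + 600 = \left(\frac{1}{2 + 20} - 2 \left(2 + 20\right)\right) + 600 = \left(\frac{1}{22} - 44\right) + 600 = - \frac{967}{22} + 600 = \frac{12233}{22}$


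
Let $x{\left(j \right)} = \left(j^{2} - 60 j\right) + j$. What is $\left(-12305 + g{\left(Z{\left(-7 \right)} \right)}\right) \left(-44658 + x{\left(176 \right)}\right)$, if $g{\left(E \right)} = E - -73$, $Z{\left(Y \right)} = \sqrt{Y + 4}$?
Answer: $294375312 - 24066 i \sqrt{3} \approx 2.9438 \cdot 10^{8} - 41684.0 i$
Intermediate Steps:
$Z{\left(Y \right)} = \sqrt{4 + Y}$
$x{\left(j \right)} = j^{2} - 59 j$
$g{\left(E \right)} = 73 + E$ ($g{\left(E \right)} = E + 73 = 73 + E$)
$\left(-12305 + g{\left(Z{\left(-7 \right)} \right)}\right) \left(-44658 + x{\left(176 \right)}\right) = \left(-12305 + \left(73 + \sqrt{4 - 7}\right)\right) \left(-44658 + 176 \left(-59 + 176\right)\right) = \left(-12305 + \left(73 + \sqrt{-3}\right)\right) \left(-44658 + 176 \cdot 117\right) = \left(-12305 + \left(73 + i \sqrt{3}\right)\right) \left(-44658 + 20592\right) = \left(-12232 + i \sqrt{3}\right) \left(-24066\right) = 294375312 - 24066 i \sqrt{3}$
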